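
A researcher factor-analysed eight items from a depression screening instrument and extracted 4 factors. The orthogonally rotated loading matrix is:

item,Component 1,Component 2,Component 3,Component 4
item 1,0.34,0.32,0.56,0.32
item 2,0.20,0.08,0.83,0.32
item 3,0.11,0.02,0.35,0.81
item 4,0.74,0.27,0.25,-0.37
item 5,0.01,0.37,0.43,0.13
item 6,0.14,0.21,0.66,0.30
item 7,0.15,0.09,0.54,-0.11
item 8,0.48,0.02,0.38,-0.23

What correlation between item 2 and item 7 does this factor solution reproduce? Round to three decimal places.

r̂ = Σ λ_i·λ_j across factors = (0.20)(0.15) + (0.08)(0.09) + (0.83)(0.54) + (0.32)(-0.11)
  = +0.0300 +0.0072 +0.4482 -0.0352 = 0.4502

0.450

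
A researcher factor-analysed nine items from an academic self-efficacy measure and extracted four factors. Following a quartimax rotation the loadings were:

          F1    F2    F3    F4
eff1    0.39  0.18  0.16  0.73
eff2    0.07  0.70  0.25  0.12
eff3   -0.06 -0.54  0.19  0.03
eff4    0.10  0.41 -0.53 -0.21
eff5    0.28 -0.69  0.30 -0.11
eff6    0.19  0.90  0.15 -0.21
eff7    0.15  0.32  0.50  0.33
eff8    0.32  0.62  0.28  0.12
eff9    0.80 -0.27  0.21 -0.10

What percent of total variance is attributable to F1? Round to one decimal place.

SS loadings for F1 = 0.39² + 0.07² + (-0.06)² + 0.10² + 0.28² + 0.19² + 0.15² + 0.32² + 0.80² = 1.0500
With 9 standardized items, total variance = 9. Proportion = 1.0500/9 = 0.1167 → 11.67%.

11.7%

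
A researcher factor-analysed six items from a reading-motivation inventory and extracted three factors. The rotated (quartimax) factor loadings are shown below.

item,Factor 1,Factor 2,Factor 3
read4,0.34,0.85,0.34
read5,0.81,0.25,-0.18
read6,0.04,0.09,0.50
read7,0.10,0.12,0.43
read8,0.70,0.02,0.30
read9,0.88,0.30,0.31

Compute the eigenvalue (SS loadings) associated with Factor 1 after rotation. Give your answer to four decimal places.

2.0477

SS loadings for Factor 1 = 0.34² + 0.81² + 0.04² + 0.10² + 0.70² + 0.88² = 0.1156 + 0.6561 + 0.0016 + 0.0100 + 0.4900 + 0.7744 = 2.0477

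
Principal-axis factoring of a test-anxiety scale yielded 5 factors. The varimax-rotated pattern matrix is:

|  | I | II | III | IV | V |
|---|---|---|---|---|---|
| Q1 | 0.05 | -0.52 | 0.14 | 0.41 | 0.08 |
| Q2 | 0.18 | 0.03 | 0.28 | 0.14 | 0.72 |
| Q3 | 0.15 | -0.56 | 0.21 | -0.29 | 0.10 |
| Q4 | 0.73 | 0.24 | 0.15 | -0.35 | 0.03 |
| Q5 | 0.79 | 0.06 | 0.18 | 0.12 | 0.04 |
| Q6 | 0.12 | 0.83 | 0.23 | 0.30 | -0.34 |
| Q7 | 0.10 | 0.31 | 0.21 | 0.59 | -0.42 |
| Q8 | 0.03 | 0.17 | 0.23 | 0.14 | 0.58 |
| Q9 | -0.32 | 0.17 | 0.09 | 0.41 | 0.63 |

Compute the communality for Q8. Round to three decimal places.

0.439

h² = 0.03² + 0.17² + 0.23² + 0.14² + 0.58² = 0.0009 + 0.0289 + 0.0529 + 0.0196 + 0.3364 = 0.4387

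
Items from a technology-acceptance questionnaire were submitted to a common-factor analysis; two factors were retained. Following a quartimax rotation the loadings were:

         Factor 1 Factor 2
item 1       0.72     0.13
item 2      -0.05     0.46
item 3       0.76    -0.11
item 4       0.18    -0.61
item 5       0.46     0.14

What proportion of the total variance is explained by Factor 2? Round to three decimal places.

0.126

SS loadings for Factor 2 = 0.13² + 0.46² + (-0.11)² + (-0.61)² + 0.14² = 0.6323
Proportion of variance = 0.6323 / 5 = 0.1265.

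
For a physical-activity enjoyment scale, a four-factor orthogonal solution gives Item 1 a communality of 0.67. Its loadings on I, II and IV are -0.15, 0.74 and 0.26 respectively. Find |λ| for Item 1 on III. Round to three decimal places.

Under orthogonal rotation h² = Σλ², so λ_III² = h² − (0.6377) = 0.67 − 0.6377 = 0.0323.
|λ| = √0.0323 = 0.1797.

0.180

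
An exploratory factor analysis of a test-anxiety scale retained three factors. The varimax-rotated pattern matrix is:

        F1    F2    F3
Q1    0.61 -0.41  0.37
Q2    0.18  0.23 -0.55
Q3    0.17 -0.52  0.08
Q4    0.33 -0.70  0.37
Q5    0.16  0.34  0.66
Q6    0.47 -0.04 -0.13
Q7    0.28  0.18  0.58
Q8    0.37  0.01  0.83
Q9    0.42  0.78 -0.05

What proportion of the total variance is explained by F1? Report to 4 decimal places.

0.1312

SS loadings for F1 = 0.61² + 0.18² + 0.17² + 0.33² + 0.16² + 0.47² + 0.28² + 0.37² + 0.42² = 1.1805
Proportion of variance = 1.1805 / 9 = 0.1312.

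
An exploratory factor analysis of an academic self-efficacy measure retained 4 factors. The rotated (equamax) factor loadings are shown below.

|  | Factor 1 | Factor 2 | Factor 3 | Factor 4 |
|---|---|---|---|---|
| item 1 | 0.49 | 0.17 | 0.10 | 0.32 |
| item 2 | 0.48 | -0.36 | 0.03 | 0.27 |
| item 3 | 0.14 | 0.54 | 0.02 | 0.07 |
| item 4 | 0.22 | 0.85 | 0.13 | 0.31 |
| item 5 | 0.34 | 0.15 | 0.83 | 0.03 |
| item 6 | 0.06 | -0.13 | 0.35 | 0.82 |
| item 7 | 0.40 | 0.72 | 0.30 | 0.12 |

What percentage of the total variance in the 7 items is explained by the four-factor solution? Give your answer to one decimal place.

SS loadings by factor: 0.8177, 1.7304, 0.9296, 0.9640; total = 4.4417.
Total variance with 7 standardized items is 7, so the solution explains 4.4417/7 = 0.6345 = 63.45%.

63.5%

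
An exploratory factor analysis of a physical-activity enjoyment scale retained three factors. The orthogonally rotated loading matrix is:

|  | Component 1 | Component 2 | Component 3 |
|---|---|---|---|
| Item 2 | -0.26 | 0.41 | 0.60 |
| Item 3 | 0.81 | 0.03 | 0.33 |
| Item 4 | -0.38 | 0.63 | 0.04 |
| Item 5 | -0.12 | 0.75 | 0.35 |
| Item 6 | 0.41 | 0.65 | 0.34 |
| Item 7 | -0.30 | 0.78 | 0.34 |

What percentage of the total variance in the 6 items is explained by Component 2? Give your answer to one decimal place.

SS loadings for Component 2 = 0.41² + 0.03² + 0.63² + 0.75² + 0.65² + 0.78² = 2.1593
With 6 standardized items, total variance = 6. Proportion = 2.1593/6 = 0.3599 → 35.99%.

36.0%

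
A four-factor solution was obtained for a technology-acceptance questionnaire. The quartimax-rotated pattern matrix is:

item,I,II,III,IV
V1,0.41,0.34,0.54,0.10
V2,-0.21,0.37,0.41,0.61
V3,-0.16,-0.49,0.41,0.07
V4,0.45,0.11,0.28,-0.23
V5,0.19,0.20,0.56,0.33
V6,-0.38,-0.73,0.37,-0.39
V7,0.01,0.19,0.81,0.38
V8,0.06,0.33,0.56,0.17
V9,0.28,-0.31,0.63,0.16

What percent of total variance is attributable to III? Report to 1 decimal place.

SS loadings for III = 0.54² + 0.41² + 0.41² + 0.28² + 0.56² + 0.37² + 0.81² + 0.56² + 0.63² = 2.5233
With 9 standardized items, total variance = 9. Proportion = 2.5233/9 = 0.2804 → 28.04%.

28.0%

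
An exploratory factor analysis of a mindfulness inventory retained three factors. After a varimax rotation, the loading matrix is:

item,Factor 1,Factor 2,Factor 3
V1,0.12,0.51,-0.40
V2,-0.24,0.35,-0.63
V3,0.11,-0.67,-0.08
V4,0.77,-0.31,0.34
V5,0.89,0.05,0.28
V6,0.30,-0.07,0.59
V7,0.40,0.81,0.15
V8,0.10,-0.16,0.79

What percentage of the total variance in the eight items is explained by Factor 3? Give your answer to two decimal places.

SS loadings for Factor 3 = (-0.40)² + (-0.63)² + (-0.08)² + 0.34² + 0.28² + 0.59² + 0.15² + 0.79² = 1.7520
With 8 standardized items, total variance = 8. Proportion = 1.7520/8 = 0.2190 → 21.90%.

21.90%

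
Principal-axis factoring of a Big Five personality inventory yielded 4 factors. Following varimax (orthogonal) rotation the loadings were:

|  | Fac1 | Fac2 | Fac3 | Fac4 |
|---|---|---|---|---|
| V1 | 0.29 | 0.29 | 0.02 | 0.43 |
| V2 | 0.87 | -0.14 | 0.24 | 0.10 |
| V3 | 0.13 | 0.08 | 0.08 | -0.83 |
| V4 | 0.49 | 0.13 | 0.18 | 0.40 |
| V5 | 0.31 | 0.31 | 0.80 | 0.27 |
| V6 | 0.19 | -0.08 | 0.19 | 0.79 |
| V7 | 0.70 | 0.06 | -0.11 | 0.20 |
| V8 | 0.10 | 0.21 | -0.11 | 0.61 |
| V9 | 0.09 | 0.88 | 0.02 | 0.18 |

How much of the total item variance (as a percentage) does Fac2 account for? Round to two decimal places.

11.68%

SS loadings for Fac2 = 0.29² + (-0.14)² + 0.08² + 0.13² + 0.31² + (-0.08)² + 0.06² + 0.21² + 0.88² = 1.0516
With 9 standardized items, total variance = 9. Proportion = 1.0516/9 = 0.1168 → 11.68%.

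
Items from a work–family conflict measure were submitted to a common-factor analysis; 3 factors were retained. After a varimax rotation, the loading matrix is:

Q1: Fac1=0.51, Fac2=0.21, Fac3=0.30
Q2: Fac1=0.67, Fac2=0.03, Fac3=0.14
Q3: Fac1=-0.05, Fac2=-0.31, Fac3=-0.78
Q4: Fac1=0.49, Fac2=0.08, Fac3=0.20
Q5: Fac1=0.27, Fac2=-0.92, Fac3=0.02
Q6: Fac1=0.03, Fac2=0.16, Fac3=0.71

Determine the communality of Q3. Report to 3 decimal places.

0.707

h² = (-0.05)² + (-0.31)² + (-0.78)² = 0.0025 + 0.0961 + 0.6084 = 0.7070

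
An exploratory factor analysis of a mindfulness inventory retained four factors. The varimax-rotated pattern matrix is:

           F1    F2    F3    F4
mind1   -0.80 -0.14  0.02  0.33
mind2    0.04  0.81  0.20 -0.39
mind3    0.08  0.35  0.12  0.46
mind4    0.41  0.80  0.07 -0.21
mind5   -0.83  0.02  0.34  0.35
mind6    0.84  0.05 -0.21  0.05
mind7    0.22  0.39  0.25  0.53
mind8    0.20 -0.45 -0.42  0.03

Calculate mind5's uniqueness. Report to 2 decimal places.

0.07

h² = (-0.83)² + 0.02² + 0.34² + 0.35² = 0.6889 + 0.0004 + 0.1156 + 0.1225 = 0.9274
Uniqueness u² = 1 − h² = 1 − 0.9274 = 0.0726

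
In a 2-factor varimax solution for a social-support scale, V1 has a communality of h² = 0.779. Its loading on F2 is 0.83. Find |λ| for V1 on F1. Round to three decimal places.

Under orthogonal rotation h² = Σλ², so λ_F1² = h² − (0.6889) = 0.779 − 0.6889 = 0.0901.
|λ| = √0.0901 = 0.3002.

0.300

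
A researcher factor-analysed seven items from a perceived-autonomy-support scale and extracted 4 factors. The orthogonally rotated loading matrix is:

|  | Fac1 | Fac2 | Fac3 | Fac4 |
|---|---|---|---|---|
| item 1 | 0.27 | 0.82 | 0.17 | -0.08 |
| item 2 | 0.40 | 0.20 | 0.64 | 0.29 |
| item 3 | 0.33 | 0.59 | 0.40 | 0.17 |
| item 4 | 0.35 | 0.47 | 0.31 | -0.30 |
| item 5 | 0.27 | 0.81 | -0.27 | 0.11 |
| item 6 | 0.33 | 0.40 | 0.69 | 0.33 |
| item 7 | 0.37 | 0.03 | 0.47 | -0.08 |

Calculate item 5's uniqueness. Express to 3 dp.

0.186

h² = 0.27² + 0.81² + (-0.27)² + 0.11² = 0.0729 + 0.6561 + 0.0729 + 0.0121 = 0.8140
Uniqueness u² = 1 − h² = 1 − 0.8140 = 0.1860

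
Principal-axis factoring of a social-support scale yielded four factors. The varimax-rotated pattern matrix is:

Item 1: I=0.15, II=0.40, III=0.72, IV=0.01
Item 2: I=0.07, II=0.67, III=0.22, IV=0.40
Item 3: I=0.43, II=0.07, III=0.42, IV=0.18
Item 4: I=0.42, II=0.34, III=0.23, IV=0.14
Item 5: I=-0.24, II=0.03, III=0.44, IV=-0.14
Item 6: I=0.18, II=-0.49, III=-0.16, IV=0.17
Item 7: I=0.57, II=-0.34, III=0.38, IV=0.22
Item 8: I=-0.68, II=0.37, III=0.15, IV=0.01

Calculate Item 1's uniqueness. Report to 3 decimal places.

h² = 0.15² + 0.40² + 0.72² + 0.01² = 0.0225 + 0.1600 + 0.5184 + 0.0001 = 0.7010
Uniqueness u² = 1 − h² = 1 − 0.7010 = 0.2990

0.299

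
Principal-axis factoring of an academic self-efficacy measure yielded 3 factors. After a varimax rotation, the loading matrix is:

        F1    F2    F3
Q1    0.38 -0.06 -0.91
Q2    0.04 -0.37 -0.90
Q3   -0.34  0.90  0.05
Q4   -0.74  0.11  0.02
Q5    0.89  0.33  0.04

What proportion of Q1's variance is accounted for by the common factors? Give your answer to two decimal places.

h² = 0.38² + (-0.06)² + (-0.91)² = 0.1444 + 0.0036 + 0.8281 = 0.9761

0.98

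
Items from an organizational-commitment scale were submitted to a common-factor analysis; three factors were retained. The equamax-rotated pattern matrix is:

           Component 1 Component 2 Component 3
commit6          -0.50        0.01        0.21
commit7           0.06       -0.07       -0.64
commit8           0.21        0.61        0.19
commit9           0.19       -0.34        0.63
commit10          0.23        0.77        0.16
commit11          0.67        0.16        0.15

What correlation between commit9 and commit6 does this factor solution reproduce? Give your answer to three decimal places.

0.034

r̂ = Σ λ_i·λ_j across factors = (0.19)(-0.50) + (-0.34)(0.01) + (0.63)(0.21)
  = -0.0950 -0.0034 +0.1323 = 0.0339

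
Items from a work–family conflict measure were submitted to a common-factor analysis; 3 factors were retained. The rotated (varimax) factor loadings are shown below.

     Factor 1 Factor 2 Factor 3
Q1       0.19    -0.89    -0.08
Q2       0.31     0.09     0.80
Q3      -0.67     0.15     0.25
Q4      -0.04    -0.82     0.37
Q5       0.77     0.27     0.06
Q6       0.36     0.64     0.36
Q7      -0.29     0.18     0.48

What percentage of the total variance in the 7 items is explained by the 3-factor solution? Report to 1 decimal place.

65.8%

Communalities: 0.8346, 0.7442, 0.5339, 0.8109, 0.6694, 0.6688, 0.3469; Σh² = 4.6087.
Total variance with 7 standardized items is 7, so the solution explains 4.6087/7 = 0.6584 = 65.84%.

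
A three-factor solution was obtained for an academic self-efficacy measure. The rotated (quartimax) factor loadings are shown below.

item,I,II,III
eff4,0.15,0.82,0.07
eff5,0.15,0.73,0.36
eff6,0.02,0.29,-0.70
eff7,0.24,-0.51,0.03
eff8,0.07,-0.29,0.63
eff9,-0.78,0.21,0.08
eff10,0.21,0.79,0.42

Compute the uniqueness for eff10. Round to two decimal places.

h² = 0.21² + 0.79² + 0.42² = 0.0441 + 0.6241 + 0.1764 = 0.8446
Uniqueness u² = 1 − h² = 1 − 0.8446 = 0.1554

0.16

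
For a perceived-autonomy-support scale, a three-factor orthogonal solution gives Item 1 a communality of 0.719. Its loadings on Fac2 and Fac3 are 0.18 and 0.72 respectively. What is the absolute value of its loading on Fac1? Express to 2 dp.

0.41

Under orthogonal rotation h² = Σλ², so λ_Fac1² = h² − (0.5508) = 0.719 − 0.5508 = 0.1682.
|λ| = √0.1682 = 0.4101.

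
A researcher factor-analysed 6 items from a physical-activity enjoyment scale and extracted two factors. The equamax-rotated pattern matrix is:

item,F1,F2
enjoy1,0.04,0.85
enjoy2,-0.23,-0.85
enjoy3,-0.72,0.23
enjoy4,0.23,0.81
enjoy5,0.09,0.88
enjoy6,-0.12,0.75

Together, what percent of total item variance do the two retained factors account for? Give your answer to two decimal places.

68.99%

SS loadings by factor: 0.6483, 3.4909; total = 4.1392.
Total variance with 6 standardized items is 6, so the solution explains 4.1392/6 = 0.6899 = 68.99%.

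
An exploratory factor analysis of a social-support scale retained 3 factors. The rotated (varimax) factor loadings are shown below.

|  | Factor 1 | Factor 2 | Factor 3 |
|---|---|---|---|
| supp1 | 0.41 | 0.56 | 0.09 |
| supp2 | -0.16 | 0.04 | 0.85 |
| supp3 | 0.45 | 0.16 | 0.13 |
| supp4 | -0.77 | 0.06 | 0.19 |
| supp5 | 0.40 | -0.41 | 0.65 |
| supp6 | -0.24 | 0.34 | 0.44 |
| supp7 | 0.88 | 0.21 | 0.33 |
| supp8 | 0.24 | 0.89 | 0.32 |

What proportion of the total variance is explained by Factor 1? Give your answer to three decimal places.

SS loadings for Factor 1 = 0.41² + (-0.16)² + 0.45² + (-0.77)² + 0.40² + (-0.24)² + 0.88² + 0.24² = 2.0387
Proportion of variance = 2.0387 / 8 = 0.2548.

0.255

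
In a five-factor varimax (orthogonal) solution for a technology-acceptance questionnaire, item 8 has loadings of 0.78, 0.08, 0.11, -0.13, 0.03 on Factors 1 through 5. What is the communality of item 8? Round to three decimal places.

h² = 0.78² + 0.08² + 0.11² + (-0.13)² + 0.03² = 0.6084 + 0.0064 + 0.0121 + 0.0169 + 0.0009 = 0.6447

0.645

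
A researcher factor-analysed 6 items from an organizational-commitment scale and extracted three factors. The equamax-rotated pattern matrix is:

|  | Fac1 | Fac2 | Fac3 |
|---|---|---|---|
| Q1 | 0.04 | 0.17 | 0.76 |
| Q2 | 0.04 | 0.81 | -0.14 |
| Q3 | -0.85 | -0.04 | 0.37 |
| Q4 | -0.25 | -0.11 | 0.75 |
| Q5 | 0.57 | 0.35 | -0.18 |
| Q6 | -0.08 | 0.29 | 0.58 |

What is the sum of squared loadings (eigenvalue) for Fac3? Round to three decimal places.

1.665

SS loadings for Fac3 = 0.76² + (-0.14)² + 0.37² + 0.75² + (-0.18)² + 0.58² = 0.5776 + 0.0196 + 0.1369 + 0.5625 + 0.0324 + 0.3364 = 1.6654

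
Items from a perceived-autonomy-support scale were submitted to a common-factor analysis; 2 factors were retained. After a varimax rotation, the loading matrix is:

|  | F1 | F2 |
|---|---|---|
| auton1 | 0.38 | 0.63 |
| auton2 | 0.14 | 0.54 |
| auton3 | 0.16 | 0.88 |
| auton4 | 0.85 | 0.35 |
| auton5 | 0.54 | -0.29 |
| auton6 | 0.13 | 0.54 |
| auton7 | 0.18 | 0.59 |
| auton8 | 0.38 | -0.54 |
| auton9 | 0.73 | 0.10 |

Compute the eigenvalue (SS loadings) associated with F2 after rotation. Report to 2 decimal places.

SS loadings for F2 = 0.63² + 0.54² + 0.88² + 0.35² + (-0.29)² + 0.54² + 0.59² + (-0.54)² + 0.10² = 0.3969 + 0.2916 + 0.7744 + 0.1225 + 0.0841 + 0.2916 + 0.3481 + 0.2916 + 0.0100 = 2.6108

2.61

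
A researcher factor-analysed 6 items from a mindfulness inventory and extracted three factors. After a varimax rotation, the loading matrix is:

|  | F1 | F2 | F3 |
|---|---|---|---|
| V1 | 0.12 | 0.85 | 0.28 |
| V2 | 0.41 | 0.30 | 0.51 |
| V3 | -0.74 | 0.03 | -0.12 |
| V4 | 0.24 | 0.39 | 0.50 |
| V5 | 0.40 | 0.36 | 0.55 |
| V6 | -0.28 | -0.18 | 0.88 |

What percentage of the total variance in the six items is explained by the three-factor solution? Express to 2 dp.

63.89%

SS loadings by factor: 1.0261, 1.1275, 1.6798; total = 3.8334.
Total variance with 6 standardized items is 6, so the solution explains 3.8334/6 = 0.6389 = 63.89%.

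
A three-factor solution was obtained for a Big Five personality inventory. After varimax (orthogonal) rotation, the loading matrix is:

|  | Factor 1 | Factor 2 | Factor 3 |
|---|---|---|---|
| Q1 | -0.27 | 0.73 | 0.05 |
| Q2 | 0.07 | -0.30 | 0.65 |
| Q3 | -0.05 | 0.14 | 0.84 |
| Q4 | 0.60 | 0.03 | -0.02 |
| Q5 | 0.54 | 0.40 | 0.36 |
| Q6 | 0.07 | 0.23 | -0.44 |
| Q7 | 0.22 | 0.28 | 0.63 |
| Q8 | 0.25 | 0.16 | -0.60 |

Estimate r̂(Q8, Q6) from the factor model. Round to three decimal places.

0.318

r̂ = Σ λ_i·λ_j across factors = (0.25)(0.07) + (0.16)(0.23) + (-0.60)(-0.44)
  = +0.0175 +0.0368 +0.2640 = 0.3183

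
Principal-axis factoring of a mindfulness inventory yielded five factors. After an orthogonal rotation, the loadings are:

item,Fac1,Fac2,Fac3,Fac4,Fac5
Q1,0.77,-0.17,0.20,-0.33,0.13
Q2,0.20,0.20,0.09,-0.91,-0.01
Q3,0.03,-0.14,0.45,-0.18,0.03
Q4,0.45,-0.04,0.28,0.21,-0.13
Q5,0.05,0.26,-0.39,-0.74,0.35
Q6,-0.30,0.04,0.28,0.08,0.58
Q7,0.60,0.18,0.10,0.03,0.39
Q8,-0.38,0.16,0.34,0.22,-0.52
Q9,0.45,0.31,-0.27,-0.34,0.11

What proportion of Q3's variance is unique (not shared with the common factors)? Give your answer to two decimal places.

h² = 0.03² + (-0.14)² + 0.45² + (-0.18)² + 0.03² = 0.0009 + 0.0196 + 0.2025 + 0.0324 + 0.0009 = 0.2563
Uniqueness u² = 1 − h² = 1 − 0.2563 = 0.7437

0.74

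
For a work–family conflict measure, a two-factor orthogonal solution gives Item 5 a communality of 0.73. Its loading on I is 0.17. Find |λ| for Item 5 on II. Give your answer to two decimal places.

Under orthogonal rotation h² = Σλ², so λ_II² = h² − (0.0289) = 0.73 − 0.0289 = 0.7011.
|λ| = √0.7011 = 0.8373.

0.84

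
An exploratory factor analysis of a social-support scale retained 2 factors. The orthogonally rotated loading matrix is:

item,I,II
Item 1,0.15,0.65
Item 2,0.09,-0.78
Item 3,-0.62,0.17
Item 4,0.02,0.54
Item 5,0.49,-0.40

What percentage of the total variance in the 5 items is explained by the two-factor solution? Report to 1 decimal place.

43.3%

SS loadings by factor: 0.6555, 1.5114; total = 2.1669.
Total variance with 5 standardized items is 5, so the solution explains 2.1669/5 = 0.4334 = 43.34%.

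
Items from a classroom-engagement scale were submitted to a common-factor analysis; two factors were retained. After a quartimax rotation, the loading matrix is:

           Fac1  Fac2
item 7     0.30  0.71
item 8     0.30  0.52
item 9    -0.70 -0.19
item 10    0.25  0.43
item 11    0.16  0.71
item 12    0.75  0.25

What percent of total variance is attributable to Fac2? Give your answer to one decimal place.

26.0%

SS loadings for Fac2 = 0.71² + 0.52² + (-0.19)² + 0.43² + 0.71² + 0.25² = 1.5621
With 6 standardized items, total variance = 6. Proportion = 1.5621/6 = 0.2604 → 26.04%.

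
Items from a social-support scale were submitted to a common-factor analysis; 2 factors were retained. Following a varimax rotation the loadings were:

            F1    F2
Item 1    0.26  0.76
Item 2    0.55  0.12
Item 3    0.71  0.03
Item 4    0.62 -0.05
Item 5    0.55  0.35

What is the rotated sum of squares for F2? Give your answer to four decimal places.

0.7179

SS loadings for F2 = 0.76² + 0.12² + 0.03² + (-0.05)² + 0.35² = 0.5776 + 0.0144 + 0.0009 + 0.0025 + 0.1225 = 0.7179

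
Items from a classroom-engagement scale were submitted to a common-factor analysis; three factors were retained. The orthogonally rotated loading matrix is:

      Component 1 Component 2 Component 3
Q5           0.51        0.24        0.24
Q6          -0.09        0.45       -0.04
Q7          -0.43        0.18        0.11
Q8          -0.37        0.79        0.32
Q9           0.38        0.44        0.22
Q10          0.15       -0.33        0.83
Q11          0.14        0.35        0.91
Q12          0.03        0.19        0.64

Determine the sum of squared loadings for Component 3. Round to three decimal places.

2.149

SS loadings for Component 3 = 0.24² + (-0.04)² + 0.11² + 0.32² + 0.22² + 0.83² + 0.91² + 0.64² = 0.0576 + 0.0016 + 0.0121 + 0.1024 + 0.0484 + 0.6889 + 0.8281 + 0.4096 = 2.1487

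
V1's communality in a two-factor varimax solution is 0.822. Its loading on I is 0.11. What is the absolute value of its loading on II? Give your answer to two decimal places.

0.90

Under orthogonal rotation h² = Σλ², so λ_II² = h² − (0.0121) = 0.822 − 0.0121 = 0.8099.
|λ| = √0.8099 = 0.8999.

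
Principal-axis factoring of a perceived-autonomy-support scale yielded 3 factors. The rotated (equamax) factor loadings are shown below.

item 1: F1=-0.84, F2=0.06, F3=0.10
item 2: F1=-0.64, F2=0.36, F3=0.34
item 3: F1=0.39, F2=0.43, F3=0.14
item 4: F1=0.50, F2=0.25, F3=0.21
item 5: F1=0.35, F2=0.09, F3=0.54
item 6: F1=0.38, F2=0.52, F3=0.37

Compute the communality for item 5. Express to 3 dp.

0.422

h² = 0.35² + 0.09² + 0.54² = 0.1225 + 0.0081 + 0.2916 = 0.4222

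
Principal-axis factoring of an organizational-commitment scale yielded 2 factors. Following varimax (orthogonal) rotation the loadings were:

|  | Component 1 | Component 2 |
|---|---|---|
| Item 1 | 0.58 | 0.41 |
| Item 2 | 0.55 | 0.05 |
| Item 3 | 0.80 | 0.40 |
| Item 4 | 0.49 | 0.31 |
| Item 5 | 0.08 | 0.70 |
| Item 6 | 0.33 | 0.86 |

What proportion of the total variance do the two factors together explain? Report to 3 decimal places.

0.548

Communalities: 0.5045, 0.3050, 0.8000, 0.3362, 0.4964, 0.8485; Σh² = 3.2906.
Total variance with 6 standardized items is 6, so the solution explains 3.2906/6 = 0.5484.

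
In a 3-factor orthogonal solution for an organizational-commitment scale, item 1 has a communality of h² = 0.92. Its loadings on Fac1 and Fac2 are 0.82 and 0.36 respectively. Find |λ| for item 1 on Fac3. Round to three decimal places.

Under orthogonal rotation h² = Σλ², so λ_Fac3² = h² − (0.8020) = 0.92 − 0.8020 = 0.1180.
|λ| = √0.1180 = 0.3435.

0.344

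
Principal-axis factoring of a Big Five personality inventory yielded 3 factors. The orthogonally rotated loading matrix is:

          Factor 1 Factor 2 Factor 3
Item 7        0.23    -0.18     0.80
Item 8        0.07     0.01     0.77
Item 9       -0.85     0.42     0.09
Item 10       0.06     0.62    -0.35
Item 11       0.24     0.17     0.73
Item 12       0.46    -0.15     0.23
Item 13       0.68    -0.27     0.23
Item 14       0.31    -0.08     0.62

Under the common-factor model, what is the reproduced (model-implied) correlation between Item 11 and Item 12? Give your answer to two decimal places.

r̂ = Σ λ_i·λ_j across factors = (0.24)(0.46) + (0.17)(-0.15) + (0.73)(0.23)
  = +0.1104 -0.0255 +0.1679 = 0.2528

0.25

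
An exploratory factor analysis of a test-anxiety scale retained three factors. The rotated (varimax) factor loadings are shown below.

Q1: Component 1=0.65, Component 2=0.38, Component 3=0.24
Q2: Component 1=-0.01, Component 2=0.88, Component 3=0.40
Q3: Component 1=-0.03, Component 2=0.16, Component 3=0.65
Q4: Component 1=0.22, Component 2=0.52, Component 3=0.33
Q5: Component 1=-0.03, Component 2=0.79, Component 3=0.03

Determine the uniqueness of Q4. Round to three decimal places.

0.572

h² = 0.22² + 0.52² + 0.33² = 0.0484 + 0.2704 + 0.1089 = 0.4277
Uniqueness u² = 1 − h² = 1 − 0.4277 = 0.5723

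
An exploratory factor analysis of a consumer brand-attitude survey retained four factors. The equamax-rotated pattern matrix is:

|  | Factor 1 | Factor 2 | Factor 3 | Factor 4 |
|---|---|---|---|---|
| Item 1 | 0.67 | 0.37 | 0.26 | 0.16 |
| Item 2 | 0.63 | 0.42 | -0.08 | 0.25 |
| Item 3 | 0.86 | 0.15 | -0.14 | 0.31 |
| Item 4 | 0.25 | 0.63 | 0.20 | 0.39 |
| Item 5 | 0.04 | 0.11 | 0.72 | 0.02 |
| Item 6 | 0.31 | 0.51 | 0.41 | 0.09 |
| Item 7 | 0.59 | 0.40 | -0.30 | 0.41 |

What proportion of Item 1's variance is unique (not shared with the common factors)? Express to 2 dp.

0.32

h² = 0.67² + 0.37² + 0.26² + 0.16² = 0.4489 + 0.1369 + 0.0676 + 0.0256 = 0.6790
Uniqueness u² = 1 − h² = 1 − 0.6790 = 0.3210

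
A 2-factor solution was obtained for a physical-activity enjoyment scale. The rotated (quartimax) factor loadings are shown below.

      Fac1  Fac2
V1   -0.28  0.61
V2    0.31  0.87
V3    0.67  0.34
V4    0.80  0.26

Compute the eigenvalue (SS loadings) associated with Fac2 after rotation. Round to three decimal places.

SS loadings for Fac2 = 0.61² + 0.87² + 0.34² + 0.26² = 0.3721 + 0.7569 + 0.1156 + 0.0676 = 1.3122

1.312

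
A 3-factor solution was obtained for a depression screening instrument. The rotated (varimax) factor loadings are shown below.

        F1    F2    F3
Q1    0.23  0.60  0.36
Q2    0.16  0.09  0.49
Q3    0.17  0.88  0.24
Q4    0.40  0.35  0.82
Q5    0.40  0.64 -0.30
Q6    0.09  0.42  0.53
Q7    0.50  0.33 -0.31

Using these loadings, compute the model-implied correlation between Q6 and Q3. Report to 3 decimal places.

0.512

r̂ = Σ λ_i·λ_j across factors = (0.09)(0.17) + (0.42)(0.88) + (0.53)(0.24)
  = +0.0153 +0.3696 +0.1272 = 0.5121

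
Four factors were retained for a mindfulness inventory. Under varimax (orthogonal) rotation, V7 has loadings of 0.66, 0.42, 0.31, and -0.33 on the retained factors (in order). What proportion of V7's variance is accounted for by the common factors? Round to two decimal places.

h² = 0.66² + 0.42² + 0.31² + (-0.33)² = 0.4356 + 0.1764 + 0.0961 + 0.1089 = 0.8170

0.82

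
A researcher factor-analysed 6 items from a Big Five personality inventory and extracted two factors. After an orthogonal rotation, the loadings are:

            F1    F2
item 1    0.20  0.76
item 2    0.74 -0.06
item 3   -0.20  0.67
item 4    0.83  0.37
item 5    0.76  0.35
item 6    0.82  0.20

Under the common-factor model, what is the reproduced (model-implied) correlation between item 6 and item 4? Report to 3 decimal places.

0.755

r̂ = Σ λ_i·λ_j across factors = (0.82)(0.83) + (0.20)(0.37)
  = +0.6806 +0.0740 = 0.7546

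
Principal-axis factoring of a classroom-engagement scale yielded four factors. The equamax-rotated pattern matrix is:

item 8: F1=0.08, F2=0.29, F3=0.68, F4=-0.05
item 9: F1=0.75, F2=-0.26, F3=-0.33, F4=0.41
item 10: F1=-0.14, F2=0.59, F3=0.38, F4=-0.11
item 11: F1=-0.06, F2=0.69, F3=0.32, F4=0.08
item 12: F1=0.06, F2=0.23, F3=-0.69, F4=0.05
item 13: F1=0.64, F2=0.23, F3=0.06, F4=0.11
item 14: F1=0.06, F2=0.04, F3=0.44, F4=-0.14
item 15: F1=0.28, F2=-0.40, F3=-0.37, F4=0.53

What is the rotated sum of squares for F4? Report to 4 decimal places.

0.5042

SS loadings for F4 = (-0.05)² + 0.41² + (-0.11)² + 0.08² + 0.05² + 0.11² + (-0.14)² + 0.53² = 0.0025 + 0.1681 + 0.0121 + 0.0064 + 0.0025 + 0.0121 + 0.0196 + 0.2809 = 0.5042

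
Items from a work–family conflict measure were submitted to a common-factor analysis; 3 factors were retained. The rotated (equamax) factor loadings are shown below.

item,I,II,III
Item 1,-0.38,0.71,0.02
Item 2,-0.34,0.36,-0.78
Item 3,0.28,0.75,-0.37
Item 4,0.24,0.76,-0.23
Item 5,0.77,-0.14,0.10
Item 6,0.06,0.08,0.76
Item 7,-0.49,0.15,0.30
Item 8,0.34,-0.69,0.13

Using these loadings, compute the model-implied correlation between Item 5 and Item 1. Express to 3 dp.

-0.390

r̂ = Σ λ_i·λ_j across factors = (0.77)(-0.38) + (-0.14)(0.71) + (0.10)(0.02)
  = -0.2926 -0.0994 +0.0020 = -0.3900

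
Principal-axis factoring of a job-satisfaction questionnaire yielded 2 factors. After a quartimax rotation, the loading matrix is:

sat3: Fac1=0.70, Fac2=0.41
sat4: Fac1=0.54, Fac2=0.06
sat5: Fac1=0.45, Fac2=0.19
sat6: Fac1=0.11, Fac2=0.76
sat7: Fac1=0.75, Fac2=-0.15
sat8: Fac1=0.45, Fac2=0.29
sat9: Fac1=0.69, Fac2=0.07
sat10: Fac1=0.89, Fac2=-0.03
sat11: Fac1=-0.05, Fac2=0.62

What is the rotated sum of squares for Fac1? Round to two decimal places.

SS loadings for Fac1 = 0.70² + 0.54² + 0.45² + 0.11² + 0.75² + 0.45² + 0.69² + 0.89² + (-0.05)² = 0.4900 + 0.2916 + 0.2025 + 0.0121 + 0.5625 + 0.2025 + 0.4761 + 0.7921 + 0.0025 = 3.0319

3.03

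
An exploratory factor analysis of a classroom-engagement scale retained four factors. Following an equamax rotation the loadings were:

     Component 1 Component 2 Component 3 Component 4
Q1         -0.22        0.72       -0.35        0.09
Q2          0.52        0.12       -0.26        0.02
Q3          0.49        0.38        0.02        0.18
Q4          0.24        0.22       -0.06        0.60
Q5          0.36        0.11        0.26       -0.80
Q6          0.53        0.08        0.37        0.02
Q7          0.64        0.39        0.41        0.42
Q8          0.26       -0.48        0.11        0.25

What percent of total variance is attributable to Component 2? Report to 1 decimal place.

14.1%

SS loadings for Component 2 = 0.72² + 0.12² + 0.38² + 0.22² + 0.11² + 0.08² + 0.39² + (-0.48)² = 1.1266
With 8 standardized items, total variance = 8. Proportion = 1.1266/8 = 0.1408 → 14.08%.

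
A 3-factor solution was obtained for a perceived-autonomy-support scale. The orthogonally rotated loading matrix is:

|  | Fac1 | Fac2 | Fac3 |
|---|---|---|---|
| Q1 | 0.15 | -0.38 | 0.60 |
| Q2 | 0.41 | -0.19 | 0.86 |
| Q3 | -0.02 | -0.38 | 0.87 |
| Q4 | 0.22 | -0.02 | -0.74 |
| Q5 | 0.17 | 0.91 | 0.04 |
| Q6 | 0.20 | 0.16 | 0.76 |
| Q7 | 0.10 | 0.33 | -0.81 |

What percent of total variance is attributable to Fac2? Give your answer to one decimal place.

SS loadings for Fac2 = (-0.38)² + (-0.19)² + (-0.38)² + (-0.02)² + 0.91² + 0.16² + 0.33² = 1.2879
With 7 standardized items, total variance = 7. Proportion = 1.2879/7 = 0.1840 → 18.40%.

18.4%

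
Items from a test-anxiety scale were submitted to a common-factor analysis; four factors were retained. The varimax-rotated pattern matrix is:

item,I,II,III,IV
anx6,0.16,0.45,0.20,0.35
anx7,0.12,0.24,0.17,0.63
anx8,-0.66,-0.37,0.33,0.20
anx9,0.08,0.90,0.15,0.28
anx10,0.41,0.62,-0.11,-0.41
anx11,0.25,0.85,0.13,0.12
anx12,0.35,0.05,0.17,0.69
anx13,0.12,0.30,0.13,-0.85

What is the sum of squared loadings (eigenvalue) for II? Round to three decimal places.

SS loadings for II = 0.45² + 0.24² + (-0.37)² + 0.90² + 0.62² + 0.85² + 0.05² + 0.30² = 0.2025 + 0.0576 + 0.1369 + 0.8100 + 0.3844 + 0.7225 + 0.0025 + 0.0900 = 2.4064

2.406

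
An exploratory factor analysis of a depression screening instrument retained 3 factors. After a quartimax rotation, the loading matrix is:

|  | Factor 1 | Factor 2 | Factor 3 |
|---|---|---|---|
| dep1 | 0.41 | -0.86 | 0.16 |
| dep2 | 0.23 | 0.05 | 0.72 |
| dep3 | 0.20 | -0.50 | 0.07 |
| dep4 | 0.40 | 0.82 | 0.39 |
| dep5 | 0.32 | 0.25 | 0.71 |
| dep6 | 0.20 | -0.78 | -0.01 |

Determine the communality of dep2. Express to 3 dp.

0.574

h² = 0.23² + 0.05² + 0.72² = 0.0529 + 0.0025 + 0.5184 = 0.5738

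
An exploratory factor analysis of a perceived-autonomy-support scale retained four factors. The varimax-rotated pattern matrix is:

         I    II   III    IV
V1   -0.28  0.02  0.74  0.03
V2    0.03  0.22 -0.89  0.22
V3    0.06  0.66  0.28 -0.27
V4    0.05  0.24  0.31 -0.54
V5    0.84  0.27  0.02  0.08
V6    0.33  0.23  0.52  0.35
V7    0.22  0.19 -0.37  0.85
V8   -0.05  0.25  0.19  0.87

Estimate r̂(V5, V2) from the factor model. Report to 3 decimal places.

0.084

r̂ = Σ λ_i·λ_j across factors = (0.84)(0.03) + (0.27)(0.22) + (0.02)(-0.89) + (0.08)(0.22)
  = +0.0252 +0.0594 -0.0178 +0.0176 = 0.0844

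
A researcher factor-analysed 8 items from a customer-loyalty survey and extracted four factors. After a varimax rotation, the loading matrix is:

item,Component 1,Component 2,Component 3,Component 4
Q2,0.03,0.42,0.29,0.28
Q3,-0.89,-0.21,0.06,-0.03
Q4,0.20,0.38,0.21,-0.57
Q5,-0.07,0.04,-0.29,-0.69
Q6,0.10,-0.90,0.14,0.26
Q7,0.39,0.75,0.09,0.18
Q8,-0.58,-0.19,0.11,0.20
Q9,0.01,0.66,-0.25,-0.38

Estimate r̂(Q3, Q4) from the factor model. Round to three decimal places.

-0.228

r̂ = Σ λ_i·λ_j across factors = (-0.89)(0.20) + (-0.21)(0.38) + (0.06)(0.21) + (-0.03)(-0.57)
  = -0.1780 -0.0798 +0.0126 +0.0171 = -0.2281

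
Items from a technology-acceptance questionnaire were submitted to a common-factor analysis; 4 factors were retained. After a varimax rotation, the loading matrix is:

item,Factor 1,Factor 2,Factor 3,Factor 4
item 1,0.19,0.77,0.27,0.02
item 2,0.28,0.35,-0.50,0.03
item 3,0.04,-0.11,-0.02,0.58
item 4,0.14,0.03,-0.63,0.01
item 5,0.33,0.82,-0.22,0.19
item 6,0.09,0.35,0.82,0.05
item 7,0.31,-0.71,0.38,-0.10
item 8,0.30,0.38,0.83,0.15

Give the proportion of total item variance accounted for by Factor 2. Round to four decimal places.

SS loadings for Factor 2 = 0.77² + 0.35² + (-0.11)² + 0.03² + 0.82² + 0.35² + (-0.71)² + 0.38² = 2.1718
Proportion of variance = 2.1718 / 8 = 0.2715.

0.2715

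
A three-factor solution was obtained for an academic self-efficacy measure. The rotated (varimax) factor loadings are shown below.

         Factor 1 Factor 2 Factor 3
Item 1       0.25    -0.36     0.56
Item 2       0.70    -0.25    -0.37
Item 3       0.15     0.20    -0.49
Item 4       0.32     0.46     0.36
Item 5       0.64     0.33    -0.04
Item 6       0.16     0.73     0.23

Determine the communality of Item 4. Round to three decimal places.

h² = 0.32² + 0.46² + 0.36² = 0.1024 + 0.2116 + 0.1296 = 0.4436

0.444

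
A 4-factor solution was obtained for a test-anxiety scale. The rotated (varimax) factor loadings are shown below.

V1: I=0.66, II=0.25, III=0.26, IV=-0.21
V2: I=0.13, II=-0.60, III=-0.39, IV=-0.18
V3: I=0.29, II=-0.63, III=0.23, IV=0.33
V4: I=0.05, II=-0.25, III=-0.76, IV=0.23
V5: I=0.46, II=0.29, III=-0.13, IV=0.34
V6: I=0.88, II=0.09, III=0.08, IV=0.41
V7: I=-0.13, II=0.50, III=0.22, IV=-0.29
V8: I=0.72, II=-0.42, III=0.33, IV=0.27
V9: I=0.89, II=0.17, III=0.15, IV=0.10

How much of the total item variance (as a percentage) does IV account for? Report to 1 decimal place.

7.7%

SS loadings for IV = (-0.21)² + (-0.18)² + 0.33² + 0.23² + 0.34² + 0.41² + (-0.29)² + 0.27² + 0.10² = 0.6890
With 9 standardized items, total variance = 9. Proportion = 0.6890/9 = 0.0766 → 7.66%.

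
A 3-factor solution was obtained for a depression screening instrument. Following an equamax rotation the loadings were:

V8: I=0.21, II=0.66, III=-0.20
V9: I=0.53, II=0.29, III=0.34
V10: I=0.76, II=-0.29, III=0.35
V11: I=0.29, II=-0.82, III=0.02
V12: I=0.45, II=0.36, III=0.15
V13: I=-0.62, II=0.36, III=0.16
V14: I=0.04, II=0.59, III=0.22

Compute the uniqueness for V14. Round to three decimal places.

0.602

h² = 0.04² + 0.59² + 0.22² = 0.0016 + 0.3481 + 0.0484 = 0.3981
Uniqueness u² = 1 − h² = 1 − 0.3981 = 0.6019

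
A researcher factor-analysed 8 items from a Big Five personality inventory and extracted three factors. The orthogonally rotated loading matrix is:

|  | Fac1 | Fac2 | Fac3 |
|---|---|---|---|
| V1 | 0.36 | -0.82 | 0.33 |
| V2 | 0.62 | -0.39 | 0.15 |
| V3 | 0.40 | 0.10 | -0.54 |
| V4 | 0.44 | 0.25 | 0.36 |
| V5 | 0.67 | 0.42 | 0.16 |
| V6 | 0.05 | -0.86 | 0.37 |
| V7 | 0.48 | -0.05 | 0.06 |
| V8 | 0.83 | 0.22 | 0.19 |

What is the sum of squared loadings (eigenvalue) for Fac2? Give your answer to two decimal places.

SS loadings for Fac2 = (-0.82)² + (-0.39)² + 0.10² + 0.25² + 0.42² + (-0.86)² + (-0.05)² + 0.22² = 0.6724 + 0.1521 + 0.0100 + 0.0625 + 0.1764 + 0.7396 + 0.0025 + 0.0484 = 1.8639

1.86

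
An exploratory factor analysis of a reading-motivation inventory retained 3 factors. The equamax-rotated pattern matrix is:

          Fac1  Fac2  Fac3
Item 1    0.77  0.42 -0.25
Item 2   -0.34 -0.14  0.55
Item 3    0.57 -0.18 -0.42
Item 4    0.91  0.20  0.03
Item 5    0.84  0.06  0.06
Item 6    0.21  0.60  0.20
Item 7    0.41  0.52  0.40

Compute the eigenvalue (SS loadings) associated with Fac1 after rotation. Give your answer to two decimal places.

2.78

SS loadings for Fac1 = 0.77² + (-0.34)² + 0.57² + 0.91² + 0.84² + 0.21² + 0.41² = 0.5929 + 0.1156 + 0.3249 + 0.8281 + 0.7056 + 0.0441 + 0.1681 = 2.7793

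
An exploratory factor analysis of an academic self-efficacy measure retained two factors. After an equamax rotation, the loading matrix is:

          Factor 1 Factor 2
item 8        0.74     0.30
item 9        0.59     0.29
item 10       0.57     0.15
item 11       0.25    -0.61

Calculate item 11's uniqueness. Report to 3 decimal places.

h² = 0.25² + (-0.61)² = 0.0625 + 0.3721 = 0.4346
Uniqueness u² = 1 − h² = 1 − 0.4346 = 0.5654

0.565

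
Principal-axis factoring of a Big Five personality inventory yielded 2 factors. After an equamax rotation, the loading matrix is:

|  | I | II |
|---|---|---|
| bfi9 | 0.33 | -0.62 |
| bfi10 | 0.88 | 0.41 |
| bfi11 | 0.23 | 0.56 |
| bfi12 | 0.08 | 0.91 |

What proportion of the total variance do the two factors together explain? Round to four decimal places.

0.6592

SS loadings by factor: 0.9426, 1.6942; total = 2.6368.
Total variance with 4 standardized items is 4, so the solution explains 2.6368/4 = 0.6592.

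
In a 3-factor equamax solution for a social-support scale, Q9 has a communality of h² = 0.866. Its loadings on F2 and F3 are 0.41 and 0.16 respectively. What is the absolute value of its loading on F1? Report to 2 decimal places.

Under orthogonal rotation h² = Σλ², so λ_F1² = h² − (0.1937) = 0.866 − 0.1937 = 0.6723.
|λ| = √0.6723 = 0.8199.

0.82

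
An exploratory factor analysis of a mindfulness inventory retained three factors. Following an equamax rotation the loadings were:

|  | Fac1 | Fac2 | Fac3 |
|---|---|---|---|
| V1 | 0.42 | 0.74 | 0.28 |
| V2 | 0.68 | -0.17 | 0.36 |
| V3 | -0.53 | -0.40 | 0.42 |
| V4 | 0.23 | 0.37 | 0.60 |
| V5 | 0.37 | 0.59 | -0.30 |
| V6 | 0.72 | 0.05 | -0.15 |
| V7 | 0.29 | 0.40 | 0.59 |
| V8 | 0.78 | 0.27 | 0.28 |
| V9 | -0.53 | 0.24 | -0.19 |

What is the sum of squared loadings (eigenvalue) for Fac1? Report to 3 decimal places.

SS loadings for Fac1 = 0.42² + 0.68² + (-0.53)² + 0.23² + 0.37² + 0.72² + 0.29² + 0.78² + (-0.53)² = 0.1764 + 0.4624 + 0.2809 + 0.0529 + 0.1369 + 0.5184 + 0.0841 + 0.6084 + 0.2809 = 2.6013

2.601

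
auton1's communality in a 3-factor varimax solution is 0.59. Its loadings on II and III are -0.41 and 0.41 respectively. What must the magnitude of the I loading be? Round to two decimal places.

Under orthogonal rotation h² = Σλ², so λ_I² = h² − (0.3362) = 0.59 − 0.3362 = 0.2538.
|λ| = √0.2538 = 0.5038.

0.50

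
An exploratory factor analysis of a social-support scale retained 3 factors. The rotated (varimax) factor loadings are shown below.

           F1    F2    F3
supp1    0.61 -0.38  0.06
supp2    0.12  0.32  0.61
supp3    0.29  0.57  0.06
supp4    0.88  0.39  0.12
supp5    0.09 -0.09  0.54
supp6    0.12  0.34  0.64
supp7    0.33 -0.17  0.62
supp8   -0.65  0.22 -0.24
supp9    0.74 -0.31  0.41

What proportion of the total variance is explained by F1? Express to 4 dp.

0.2607

SS loadings for F1 = 0.61² + 0.12² + 0.29² + 0.88² + 0.09² + 0.12² + 0.33² + (-0.65)² + 0.74² = 2.3465
Proportion of variance = 2.3465 / 9 = 0.2607.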